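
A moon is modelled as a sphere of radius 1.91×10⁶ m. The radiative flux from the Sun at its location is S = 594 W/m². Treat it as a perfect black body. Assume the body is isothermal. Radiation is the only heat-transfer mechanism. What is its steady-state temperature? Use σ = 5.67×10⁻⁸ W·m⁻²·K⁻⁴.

T ≈ 226 K

At equilibrium, absorbed power = emitted power.
Absorbing cross-section = πr² = 1.146×10¹³ m²; emitting surface = 4πr² = 4.584×10¹³ m² (ratio 4).
S·A_cross = εσ·A_surf·T⁴  ⇒  T⁴ = S/(4σ).
T⁴ = 1.00·594/(4·5.67×10⁻⁸) = 2.619×10⁹ K⁴.
T = (2.619×10⁹)^(1/4).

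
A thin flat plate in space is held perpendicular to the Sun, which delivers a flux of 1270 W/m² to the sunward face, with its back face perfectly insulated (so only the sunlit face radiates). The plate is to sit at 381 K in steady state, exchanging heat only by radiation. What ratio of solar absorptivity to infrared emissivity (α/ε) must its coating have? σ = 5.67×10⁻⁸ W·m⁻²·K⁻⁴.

Balance: αS·A = εσ·1A·T⁴ ⇒ α/ε = σT⁴/S.
α/ε = 5.67×10⁻⁸·(381)⁴/1270 = 5.67×10⁻⁸·2.107×10¹⁰/1270.

α/ε ≈ 0.941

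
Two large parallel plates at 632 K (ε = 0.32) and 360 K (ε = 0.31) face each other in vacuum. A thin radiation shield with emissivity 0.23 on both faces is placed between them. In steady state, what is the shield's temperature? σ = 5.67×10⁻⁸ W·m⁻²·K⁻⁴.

T_s ≈ 546 K

In steady state the net flux on the hot side equals that on the cold side.
σ(T₁⁴−T_s⁴)/D₁ = σ(T_s⁴−T₂⁴)/D₂, with D₁ = 1/ε₁+1/ε_s−1 = 6.473, D₂ = 1/ε_s+1/ε₂−1 = 6.574.
Solve for T_s⁴: T_s⁴ = (D₂·T₁⁴ + D₁·T₂⁴)/(D₁+D₂) = 8.872×10¹⁰ K⁴.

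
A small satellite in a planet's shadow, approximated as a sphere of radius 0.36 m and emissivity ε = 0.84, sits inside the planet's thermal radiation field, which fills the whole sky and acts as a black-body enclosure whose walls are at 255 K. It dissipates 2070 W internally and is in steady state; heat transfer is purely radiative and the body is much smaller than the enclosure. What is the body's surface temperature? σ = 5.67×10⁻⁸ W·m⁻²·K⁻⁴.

T ≈ 419 K

For a small grey body in a large enclosure, net radiated power = εσA(T⁴ − T_w⁴).
Steady state: P = εσA(T⁴ − T_w⁴) with A = 4πr² = 1.629 m².
T⁴ = P/(εσA) + T_w⁴ = 2070/(0.84·5.67×10⁻⁸·1.629) + (255)⁴
    = 2.669×10¹⁰ + 4.228×10⁹ = 3.091×10¹⁰ K⁴.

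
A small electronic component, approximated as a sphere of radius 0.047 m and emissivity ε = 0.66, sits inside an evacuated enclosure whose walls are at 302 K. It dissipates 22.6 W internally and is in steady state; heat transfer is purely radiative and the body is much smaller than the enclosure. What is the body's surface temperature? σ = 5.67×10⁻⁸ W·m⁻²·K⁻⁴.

For a small grey body in a large enclosure, net radiated power = εσA(T⁴ − T_w⁴).
Steady state: P = εσA(T⁴ − T_w⁴) with A = 4πr² = 0.02776 m².
T⁴ = P/(εσA) + T_w⁴ = 22.6/(0.66·5.67×10⁻⁸·0.02776) + (302)⁴
    = 2.176×10¹⁰ + 8.318×10⁹ = 3.007×10¹⁰ K⁴.

T ≈ 416 K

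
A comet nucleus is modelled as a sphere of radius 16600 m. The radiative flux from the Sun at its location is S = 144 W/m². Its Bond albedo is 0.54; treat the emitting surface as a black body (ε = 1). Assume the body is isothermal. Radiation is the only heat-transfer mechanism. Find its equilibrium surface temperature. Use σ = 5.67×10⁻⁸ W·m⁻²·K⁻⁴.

T ≈ 131 K

At equilibrium, absorbed power = emitted power.
Absorbing cross-section = πr² = 8.657×10⁸ m²; emitting surface = 4πr² = 3.463×10⁹ m² (ratio 4).
(1−a)S·A_cross = εσ·A_surf·T⁴  ⇒  T⁴ = (1−a)S/(4σ).
T⁴ = 0.460·144/(4·5.67×10⁻⁸) = 2.921×10⁸ K⁴.
T = (2.921×10⁸)^(1/4).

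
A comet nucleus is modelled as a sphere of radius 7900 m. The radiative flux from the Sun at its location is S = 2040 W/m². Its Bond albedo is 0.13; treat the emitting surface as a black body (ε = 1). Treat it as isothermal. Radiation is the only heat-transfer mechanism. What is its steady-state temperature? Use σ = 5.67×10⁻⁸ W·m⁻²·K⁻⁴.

T ≈ 297 K

At equilibrium, absorbed power = emitted power.
Absorbing cross-section = πr² = 1.961×10⁸ m²; emitting surface = 4πr² = 7.843×10⁸ m² (ratio 4).
(1−a)S·A_cross = εσ·A_surf·T⁴  ⇒  T⁴ = (1−a)S/(4σ).
T⁴ = 0.870·2040/(4·5.67×10⁻⁸) = 7.825×10⁹ K⁴.
T = (7.825×10⁹)^(1/4).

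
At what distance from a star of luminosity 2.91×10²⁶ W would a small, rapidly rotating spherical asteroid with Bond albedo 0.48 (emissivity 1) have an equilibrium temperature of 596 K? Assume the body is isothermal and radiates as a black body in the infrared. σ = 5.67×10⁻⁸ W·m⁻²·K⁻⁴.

d ≈ 2.05×10¹⁰ m

For an isothermal black-emitting sphere, (1−a)S·πr² = σ·4πr²·T⁴ ⇒ S = 4σT⁴/(1−a).
S = 4·5.67×10⁻⁸·(596)⁴/0.520 = 55030 W/m².
Flux falls as S = L/(4πd²), so d = √(L/(4πS)) = √(2.91×10²⁶/(4π·55030)).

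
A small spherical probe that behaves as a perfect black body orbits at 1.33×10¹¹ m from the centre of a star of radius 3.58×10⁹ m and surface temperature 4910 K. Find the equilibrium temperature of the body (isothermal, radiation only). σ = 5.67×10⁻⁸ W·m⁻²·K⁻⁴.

The star's surface emits σT_*⁴; at distance d the flux is S = σT_*⁴(R_*/d)².
S = 5.67×10⁻⁸·(4910)⁴·(3.58×10⁹/1.33×10¹¹)² = 23880 W/m².
For an isothermal sphere T⁴ = (1−a)S/(4σ) = 1.053×10¹¹ K⁴.

T ≈ 570 K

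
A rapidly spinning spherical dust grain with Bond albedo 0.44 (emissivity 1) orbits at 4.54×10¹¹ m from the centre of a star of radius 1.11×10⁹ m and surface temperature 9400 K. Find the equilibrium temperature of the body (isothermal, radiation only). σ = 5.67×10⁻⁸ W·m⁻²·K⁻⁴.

T ≈ 284 K

The star's surface emits σT_*⁴; at distance d the flux is S = σT_*⁴(R_*/d)².
S = 5.67×10⁻⁸·(9400)⁴·(1.11×10⁹/4.54×10¹¹)² = 2646 W/m².
For an isothermal sphere T⁴ = (1−a)S/(4σ) = 6.534×10⁹ K⁴.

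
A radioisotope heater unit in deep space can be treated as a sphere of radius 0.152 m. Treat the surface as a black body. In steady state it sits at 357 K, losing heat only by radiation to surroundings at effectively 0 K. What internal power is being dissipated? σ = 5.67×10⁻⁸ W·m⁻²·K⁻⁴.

Steady state: P = εσA T⁴.
A = 4πr² = 0.2903 m²; T⁴ = (357)⁴ = 1.624×10¹⁰ K⁴.
P = 1.0 × 5.67×10⁻⁸ × 0.2903 × 1.624×10¹⁰.

P ≈ 267 W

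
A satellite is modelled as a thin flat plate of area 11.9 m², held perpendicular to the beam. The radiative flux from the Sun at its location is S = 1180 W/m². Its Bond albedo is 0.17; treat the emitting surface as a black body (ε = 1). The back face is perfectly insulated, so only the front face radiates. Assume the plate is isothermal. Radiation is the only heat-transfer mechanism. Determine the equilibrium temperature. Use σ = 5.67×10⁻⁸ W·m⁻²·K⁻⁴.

T ≈ 363 K

At equilibrium, absorbed power = emitted power.
Absorbing cross-section = A = 11.90 m²; emitting surface = A = 11.90 m² (ratio 1).
(1−a)S·A_cross = εσ·A_surf·T⁴  ⇒  T⁴ = (1−a)S/(1σ).
T⁴ = 0.830·1180/(1·5.67×10⁻⁸) = 1.727×10¹⁰ K⁴.
T = (1.727×10¹⁰)^(1/4).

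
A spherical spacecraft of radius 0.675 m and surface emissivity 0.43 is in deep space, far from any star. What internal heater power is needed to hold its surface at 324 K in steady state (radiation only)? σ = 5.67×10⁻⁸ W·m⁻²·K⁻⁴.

P ≈ 1540 W

P = εσ·4πr²·T⁴.
4πr² = 5.726 m²; T⁴ = 1.102×10¹⁰ K⁴.
P = 0.43·5.67×10⁻⁸·5.726·1.102×10¹⁰.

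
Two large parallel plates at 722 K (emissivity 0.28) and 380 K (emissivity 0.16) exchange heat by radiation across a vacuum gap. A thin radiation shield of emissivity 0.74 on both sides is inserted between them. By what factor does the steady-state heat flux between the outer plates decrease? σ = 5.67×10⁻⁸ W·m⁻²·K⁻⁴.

factor ≈ 1.19

Without shield: q₀ = σΔ(T⁴)/(1/ε₁+1/ε₂−1) with denominator 8.821.
With shield the two gaps are in series; the resistances add: (1/ε₁+1/ε_s−1)+(1/ε_s+1/ε₂−1) = 3.923+6.601 = 10.52.
Heat-flux ratio q₀/q = 10.52/8.821.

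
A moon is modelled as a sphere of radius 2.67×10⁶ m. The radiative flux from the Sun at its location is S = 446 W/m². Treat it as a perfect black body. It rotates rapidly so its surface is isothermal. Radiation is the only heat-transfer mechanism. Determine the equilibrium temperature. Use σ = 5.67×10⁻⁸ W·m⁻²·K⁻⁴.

T ≈ 211 K

At equilibrium, absorbed power = emitted power.
Absorbing cross-section = πr² = 2.240×10¹³ m²; emitting surface = 4πr² = 8.958×10¹³ m² (ratio 4).
S·A_cross = εσ·A_surf·T⁴  ⇒  T⁴ = S/(4σ).
T⁴ = 1.00·446/(4·5.67×10⁻⁸) = 1.966×10⁹ K⁴.
T = (1.966×10⁹)^(1/4).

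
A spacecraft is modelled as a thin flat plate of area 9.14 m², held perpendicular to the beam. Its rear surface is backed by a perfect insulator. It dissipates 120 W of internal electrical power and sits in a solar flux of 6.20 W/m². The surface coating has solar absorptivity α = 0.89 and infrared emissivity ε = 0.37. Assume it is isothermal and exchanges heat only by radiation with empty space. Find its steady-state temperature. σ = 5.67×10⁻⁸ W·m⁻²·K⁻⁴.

T ≈ 173 K

At steady state, absorbed solar power + internal power = radiated power.
Absorbed: α·S·A_cross = 0.89·6.20·9.140 = 50.43 W (cross-section A).
Total input = 50.43 + 120 = 170.4 W.
Radiated: εσ·A_surf·T⁴ with A_surf = A = 9.140 m².
T⁴ = 170.4/(0.37·5.67×10⁻⁸·9.140) = 8.888×10⁸ K⁴.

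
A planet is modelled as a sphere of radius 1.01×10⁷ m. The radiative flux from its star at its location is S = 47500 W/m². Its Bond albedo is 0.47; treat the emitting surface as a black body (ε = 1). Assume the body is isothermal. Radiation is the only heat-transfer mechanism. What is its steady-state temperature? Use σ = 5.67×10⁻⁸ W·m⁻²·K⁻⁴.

At equilibrium, absorbed power = emitted power.
Absorbing cross-section = πr² = 3.205×10¹⁴ m²; emitting surface = 4πr² = 1.282×10¹⁵ m² (ratio 4).
(1−a)S·A_cross = εσ·A_surf·T⁴  ⇒  T⁴ = (1−a)S/(4σ).
T⁴ = 0.530·47500/(4·5.67×10⁻⁸) = 1.110×10¹¹ K⁴.
T = (1.110×10¹¹)^(1/4).

T ≈ 577 K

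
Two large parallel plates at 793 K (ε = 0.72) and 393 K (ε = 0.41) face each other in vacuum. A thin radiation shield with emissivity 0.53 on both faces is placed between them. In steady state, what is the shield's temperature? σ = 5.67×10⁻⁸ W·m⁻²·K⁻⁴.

In steady state the net flux on the hot side equals that on the cold side.
σ(T₁⁴−T_s⁴)/D₁ = σ(T_s⁴−T₂⁴)/D₂, with D₁ = 1/ε₁+1/ε_s−1 = 2.276, D₂ = 1/ε_s+1/ε₂−1 = 3.326.
Solve for T_s⁴: T_s⁴ = (D₂·T₁⁴ + D₁·T₂⁴)/(D₁+D₂) = 2.445×10¹¹ K⁴.

T_s ≈ 703 K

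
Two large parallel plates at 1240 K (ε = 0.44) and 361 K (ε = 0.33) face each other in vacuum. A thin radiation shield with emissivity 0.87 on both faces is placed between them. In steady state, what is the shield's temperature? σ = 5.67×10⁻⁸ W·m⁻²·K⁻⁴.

In steady state the net flux on the hot side equals that on the cold side.
σ(T₁⁴−T_s⁴)/D₁ = σ(T_s⁴−T₂⁴)/D₂, with D₁ = 1/ε₁+1/ε_s−1 = 2.422, D₂ = 1/ε_s+1/ε₂−1 = 3.180.
Solve for T_s⁴: T_s⁴ = (D₂·T₁⁴ + D₁·T₂⁴)/(D₁+D₂) = 1.349×10¹² K⁴.

T_s ≈ 1080 K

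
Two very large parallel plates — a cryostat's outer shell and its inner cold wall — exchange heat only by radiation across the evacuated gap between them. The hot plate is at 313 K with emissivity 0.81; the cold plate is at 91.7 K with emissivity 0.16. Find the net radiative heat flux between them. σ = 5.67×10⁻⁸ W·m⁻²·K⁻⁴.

For two infinite grey parallel plates, q = σ(T₁⁴ − T₂⁴)/(1/ε₁ + 1/ε₂ − 1).
T₁⁴ − T₂⁴ = 9.598×10⁹ − 7.071×10⁷ = 9.527×10⁹ K⁴.
1/ε₁ + 1/ε₂ − 1 = 1.235 + 6.250 − 1 = 6.485.
q = 5.67×10⁻⁸ × 9.527×10⁹ / 6.485.

q ≈ 83.3 W/m²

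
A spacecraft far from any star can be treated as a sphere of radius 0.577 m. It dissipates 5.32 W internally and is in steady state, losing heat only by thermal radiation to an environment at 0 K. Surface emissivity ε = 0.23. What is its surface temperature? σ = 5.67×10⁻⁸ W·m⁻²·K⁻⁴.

Steady state: internal power = radiated power, P = εσA T⁴.
Radiating area A = 4πr² = 4.184 m².
T⁴ = P/(εσA) = 5.32/(0.23·5.67×10⁻⁸·4.184) = 9.751×10⁷ K⁴.
T = (9.751×10⁷)^(1/4).

T ≈ 99.4 K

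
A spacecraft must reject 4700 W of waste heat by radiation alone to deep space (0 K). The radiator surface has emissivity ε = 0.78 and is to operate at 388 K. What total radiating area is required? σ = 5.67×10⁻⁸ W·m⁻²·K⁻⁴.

A ≈ 4.69 m²

P = εσA T⁴ ⇒ A = P/(εσT⁴).
T⁴ = 2.266×10¹⁰ K⁴.
A = 4700/(0.78 × 5.67×10⁻⁸ × 2.266×10¹⁰).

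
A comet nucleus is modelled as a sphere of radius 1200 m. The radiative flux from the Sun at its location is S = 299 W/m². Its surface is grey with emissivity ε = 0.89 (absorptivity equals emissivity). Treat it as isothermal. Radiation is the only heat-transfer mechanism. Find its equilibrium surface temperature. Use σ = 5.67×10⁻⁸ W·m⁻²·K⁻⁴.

At equilibrium, absorbed power = emitted power.
Absorbing cross-section = πr² = 4.524×10⁶ m²; emitting surface = 4πr² = 1.810×10⁷ m² (ratio 4).
εS·A_cross = εσ·A_surf·T⁴  ⇒  T⁴ = S/(4σ)   (ε cancels).
T⁴ = 299/(4·5.67×10⁻⁸) = 1.318×10⁹ K⁴.
T = (1.318×10⁹)^(1/4).

T ≈ 191 K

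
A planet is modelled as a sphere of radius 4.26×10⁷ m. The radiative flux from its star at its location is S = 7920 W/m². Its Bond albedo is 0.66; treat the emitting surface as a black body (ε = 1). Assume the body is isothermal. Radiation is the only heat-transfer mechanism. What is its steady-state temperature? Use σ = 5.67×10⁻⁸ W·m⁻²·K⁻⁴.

At equilibrium, absorbed power = emitted power.
Absorbing cross-section = πr² = 5.701×10¹⁵ m²; emitting surface = 4πr² = 2.280×10¹⁶ m² (ratio 4).
(1−a)S·A_cross = εσ·A_surf·T⁴  ⇒  T⁴ = (1−a)S/(4σ).
T⁴ = 0.340·7920/(4·5.67×10⁻⁸) = 1.187×10¹⁰ K⁴.
T = (1.187×10¹⁰)^(1/4).

T ≈ 330 K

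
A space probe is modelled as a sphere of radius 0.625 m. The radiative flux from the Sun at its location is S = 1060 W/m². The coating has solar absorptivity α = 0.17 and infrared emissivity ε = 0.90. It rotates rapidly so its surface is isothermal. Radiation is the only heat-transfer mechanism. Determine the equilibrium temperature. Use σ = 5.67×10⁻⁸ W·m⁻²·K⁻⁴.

T ≈ 172 K

At equilibrium, absorbed power = emitted power.
Absorbing cross-section = πr² = 1.227 m²; emitting surface = 4πr² = 4.909 m² (ratio 4).
αS·A_cross = εσ·A_surf·T⁴  ⇒  T⁴ = αS/(ε·4σ).
T⁴ = 0.170·1060/(0.90·4·5.67×10⁻⁸) = 8.828×10⁸ K⁴.
T = (8.828×10⁸)^(1/4).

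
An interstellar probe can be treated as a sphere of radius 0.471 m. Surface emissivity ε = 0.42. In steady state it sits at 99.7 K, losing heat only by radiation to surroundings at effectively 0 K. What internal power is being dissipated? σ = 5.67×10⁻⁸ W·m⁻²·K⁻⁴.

P ≈ 6.56 W

Steady state: P = εσA T⁴.
A = 4πr² = 2.788 m²; T⁴ = (99.7)⁴ = 9.881×10⁷ K⁴.
P = 0.42 × 5.67×10⁻⁸ × 2.788 × 9.881×10⁷.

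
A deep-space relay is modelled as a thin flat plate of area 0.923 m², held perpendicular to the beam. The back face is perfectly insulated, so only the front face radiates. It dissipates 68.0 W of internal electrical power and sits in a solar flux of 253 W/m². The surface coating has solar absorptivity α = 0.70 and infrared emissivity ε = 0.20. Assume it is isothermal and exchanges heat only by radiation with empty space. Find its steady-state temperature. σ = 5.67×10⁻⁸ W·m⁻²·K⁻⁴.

At steady state, absorbed solar power + internal power = radiated power.
Absorbed: α·S·A_cross = 0.70·253·0.9230 = 163.5 W (cross-section A).
Total input = 163.5 + 68.0 = 231.5 W.
Radiated: εσ·A_surf·T⁴ with A_surf = A = 0.9230 m².
T⁴ = 231.5/(0.20·5.67×10⁻⁸·0.9230) = 2.211×10¹⁰ K⁴.

T ≈ 386 K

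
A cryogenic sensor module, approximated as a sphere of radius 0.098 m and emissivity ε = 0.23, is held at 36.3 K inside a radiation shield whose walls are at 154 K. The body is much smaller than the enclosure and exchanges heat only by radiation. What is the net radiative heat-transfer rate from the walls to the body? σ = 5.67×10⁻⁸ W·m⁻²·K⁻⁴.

P_net ≈ 0.882 W

For a small grey body in a large enclosure: P_net = εσA(T_body⁴ − T_wall⁴).
A = 4πr² = 0.1207 m²; T_body⁴ − T_wall⁴ = 1.736×10⁶ − 5.624×10⁸ = -5.607×10⁸ K⁴.
|P_net| = 0.23·5.67×10⁻⁸·0.1207·5.607×10⁸.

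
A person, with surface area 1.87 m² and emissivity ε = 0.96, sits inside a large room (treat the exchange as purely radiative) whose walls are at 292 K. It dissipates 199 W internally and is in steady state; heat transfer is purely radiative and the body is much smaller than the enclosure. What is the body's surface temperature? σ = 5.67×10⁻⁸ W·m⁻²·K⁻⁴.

For a small grey body in a large enclosure, net radiated power = εσA(T⁴ − T_w⁴).
Steady state: P = εσA(T⁴ − T_w⁴) with A = 1.87 m².
T⁴ = P/(εσA) + T_w⁴ = 199/(0.96·5.67×10⁻⁸·1.870) + (292)⁴
    = 1.955×10⁹ + 7.270×10⁹ = 9.225×10⁹ K⁴.

T ≈ 310 K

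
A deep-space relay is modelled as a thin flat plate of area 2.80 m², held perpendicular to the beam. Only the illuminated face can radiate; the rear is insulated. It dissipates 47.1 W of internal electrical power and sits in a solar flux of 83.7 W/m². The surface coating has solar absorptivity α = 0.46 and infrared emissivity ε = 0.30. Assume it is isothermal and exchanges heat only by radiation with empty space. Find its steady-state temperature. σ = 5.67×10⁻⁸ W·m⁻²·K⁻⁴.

T ≈ 239 K

At steady state, absorbed solar power + internal power = radiated power.
Absorbed: α·S·A_cross = 0.46·83.7·2.800 = 107.8 W (cross-section A).
Total input = 107.8 + 47.1 = 154.9 W.
Radiated: εσ·A_surf·T⁴ with A_surf = A = 2.800 m².
T⁴ = 154.9/(0.30·5.67×10⁻⁸·2.800) = 3.252×10⁹ K⁴.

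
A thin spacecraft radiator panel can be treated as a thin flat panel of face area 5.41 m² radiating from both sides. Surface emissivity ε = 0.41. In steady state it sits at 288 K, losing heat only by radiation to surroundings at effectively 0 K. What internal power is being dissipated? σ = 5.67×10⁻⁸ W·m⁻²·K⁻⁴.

Steady state: P = εσA T⁴.
A = 2·5.41 = 10.82 m²; T⁴ = (288)⁴ = 6.880×10⁹ K⁴.
P = 0.41 × 5.67×10⁻⁸ × 10.82 × 6.880×10⁹.

P ≈ 1730 W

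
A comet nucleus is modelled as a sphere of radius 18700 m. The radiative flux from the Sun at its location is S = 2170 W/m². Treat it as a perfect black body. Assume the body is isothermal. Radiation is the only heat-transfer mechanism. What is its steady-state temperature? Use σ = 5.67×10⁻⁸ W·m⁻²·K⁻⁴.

At equilibrium, absorbed power = emitted power.
Absorbing cross-section = πr² = 1.099×10⁹ m²; emitting surface = 4πr² = 4.394×10⁹ m² (ratio 4).
S·A_cross = εσ·A_surf·T⁴  ⇒  T⁴ = S/(4σ).
T⁴ = 1.00·2170/(4·5.67×10⁻⁸) = 9.568×10⁹ K⁴.
T = (9.568×10⁹)^(1/4).

T ≈ 313 K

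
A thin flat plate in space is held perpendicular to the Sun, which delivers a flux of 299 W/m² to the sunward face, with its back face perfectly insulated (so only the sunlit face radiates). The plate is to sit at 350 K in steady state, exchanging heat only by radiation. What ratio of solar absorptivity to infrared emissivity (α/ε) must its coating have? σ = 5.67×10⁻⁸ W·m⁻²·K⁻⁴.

Balance: αS·A = εσ·1A·T⁴ ⇒ α/ε = σT⁴/S.
α/ε = 5.67×10⁻⁸·(350)⁴/299 = 5.67×10⁻⁸·1.501×10¹⁰/299.

α/ε ≈ 2.85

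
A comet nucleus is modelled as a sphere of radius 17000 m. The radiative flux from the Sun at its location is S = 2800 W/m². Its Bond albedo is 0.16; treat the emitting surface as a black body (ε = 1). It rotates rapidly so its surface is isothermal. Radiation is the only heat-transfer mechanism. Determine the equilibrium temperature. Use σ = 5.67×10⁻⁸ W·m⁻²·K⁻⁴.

T ≈ 319 K

At equilibrium, absorbed power = emitted power.
Absorbing cross-section = πr² = 9.079×10⁸ m²; emitting surface = 4πr² = 3.632×10⁹ m² (ratio 4).
(1−a)S·A_cross = εσ·A_surf·T⁴  ⇒  T⁴ = (1−a)S/(4σ).
T⁴ = 0.840·2800/(4·5.67×10⁻⁸) = 1.037×10¹⁰ K⁴.
T = (1.037×10¹⁰)^(1/4).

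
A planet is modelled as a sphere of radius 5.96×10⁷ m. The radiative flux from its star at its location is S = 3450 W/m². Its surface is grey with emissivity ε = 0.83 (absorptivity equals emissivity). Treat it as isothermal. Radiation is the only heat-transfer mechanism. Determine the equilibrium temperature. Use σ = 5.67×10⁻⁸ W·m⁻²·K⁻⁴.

At equilibrium, absorbed power = emitted power.
Absorbing cross-section = πr² = 1.116×10¹⁶ m²; emitting surface = 4πr² = 4.464×10¹⁶ m² (ratio 4).
εS·A_cross = εσ·A_surf·T⁴  ⇒  T⁴ = S/(4σ)   (ε cancels).
T⁴ = 3450/(4·5.67×10⁻⁸) = 1.521×10¹⁰ K⁴.
T = (1.521×10¹⁰)^(1/4).

T ≈ 351 K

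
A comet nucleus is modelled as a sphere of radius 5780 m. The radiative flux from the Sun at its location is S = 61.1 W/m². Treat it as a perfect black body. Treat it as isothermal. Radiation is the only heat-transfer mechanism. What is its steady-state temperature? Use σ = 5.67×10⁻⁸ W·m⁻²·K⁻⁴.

T ≈ 128 K

At equilibrium, absorbed power = emitted power.
Absorbing cross-section = πr² = 1.050×10⁸ m²; emitting surface = 4πr² = 4.198×10⁸ m² (ratio 4).
S·A_cross = εσ·A_surf·T⁴  ⇒  T⁴ = S/(4σ).
T⁴ = 1.00·61.1/(4·5.67×10⁻⁸) = 2.694×10⁸ K⁴.
T = (2.694×10⁸)^(1/4).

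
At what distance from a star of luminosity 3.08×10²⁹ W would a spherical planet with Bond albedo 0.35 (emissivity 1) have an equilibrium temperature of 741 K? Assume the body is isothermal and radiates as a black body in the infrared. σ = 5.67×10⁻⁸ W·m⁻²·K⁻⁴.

For an isothermal black-emitting sphere, (1−a)S·πr² = σ·4πr²·T⁴ ⇒ S = 4σT⁴/(1−a).
S = 4·5.67×10⁻⁸·(741)⁴/0.650 = 1.052×10⁵ W/m².
Flux falls as S = L/(4πd²), so d = √(L/(4πS)) = √(3.08×10²⁹/(4π·1.052×10⁵)).

d ≈ 4.83×10¹¹ m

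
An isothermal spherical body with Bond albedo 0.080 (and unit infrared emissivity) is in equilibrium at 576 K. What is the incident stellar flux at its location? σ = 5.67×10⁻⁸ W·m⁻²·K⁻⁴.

(1−a)S·πr² = σ·4πr²·T⁴ ⇒ S = 4σT⁴/(1−a).
S = 4·5.67×10⁻⁸·1.101×10¹¹/0.920.

S ≈ 27100 W/m²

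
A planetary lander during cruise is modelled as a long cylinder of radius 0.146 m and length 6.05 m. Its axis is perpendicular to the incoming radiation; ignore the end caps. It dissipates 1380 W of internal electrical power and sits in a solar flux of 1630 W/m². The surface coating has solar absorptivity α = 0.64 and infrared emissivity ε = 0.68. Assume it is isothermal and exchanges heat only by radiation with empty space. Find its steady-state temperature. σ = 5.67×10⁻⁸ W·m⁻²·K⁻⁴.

T ≈ 350 K

At steady state, absorbed solar power + internal power = radiated power.
Absorbed: α·S·A_cross = 0.64·1630·1.767 = 1843 W (cross-section 2rL).
Total input = 1843 + 1380 = 3223 W.
Radiated: εσ·A_surf·T⁴ with A_surf = 2πrL = 5.550 m².
T⁴ = 3223/(0.68·5.67×10⁻⁸·5.550) = 1.506×10¹⁰ K⁴.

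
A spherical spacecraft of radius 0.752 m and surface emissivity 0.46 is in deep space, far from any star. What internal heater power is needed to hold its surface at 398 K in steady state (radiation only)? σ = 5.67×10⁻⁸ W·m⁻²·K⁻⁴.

P ≈ 4650 W

P = εσ·4πr²·T⁴.
4πr² = 7.106 m²; T⁴ = 2.509×10¹⁰ K⁴.
P = 0.46·5.67×10⁻⁸·7.106·2.509×10¹⁰.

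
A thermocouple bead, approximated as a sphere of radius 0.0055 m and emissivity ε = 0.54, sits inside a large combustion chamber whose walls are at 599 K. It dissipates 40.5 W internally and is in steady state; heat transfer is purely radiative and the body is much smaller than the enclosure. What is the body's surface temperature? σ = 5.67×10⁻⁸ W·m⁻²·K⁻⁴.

For a small grey body in a large enclosure, net radiated power = εσA(T⁴ − T_w⁴).
Steady state: P = εσA(T⁴ − T_w⁴) with A = 4πr² = 3.801×10⁻⁴ m².
T⁴ = P/(εσA) + T_w⁴ = 40.5/(0.54·5.67×10⁻⁸·3.801×10⁻⁴) + (599)⁴
    = 3.480×10¹² + 1.287×10¹¹ = 3.608×10¹² K⁴.

T ≈ 1380 K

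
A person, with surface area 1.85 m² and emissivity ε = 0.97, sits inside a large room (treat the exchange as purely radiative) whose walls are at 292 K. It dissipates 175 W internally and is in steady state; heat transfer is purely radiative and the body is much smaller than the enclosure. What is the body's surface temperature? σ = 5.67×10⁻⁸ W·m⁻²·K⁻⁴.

T ≈ 308 K

For a small grey body in a large enclosure, net radiated power = εσA(T⁴ − T_w⁴).
Steady state: P = εσA(T⁴ − T_w⁴) with A = 1.85 m².
T⁴ = P/(εσA) + T_w⁴ = 175/(0.97·5.67×10⁻⁸·1.850) + (292)⁴
    = 1.720×10⁹ + 7.270×10⁹ = 8.990×10⁹ K⁴.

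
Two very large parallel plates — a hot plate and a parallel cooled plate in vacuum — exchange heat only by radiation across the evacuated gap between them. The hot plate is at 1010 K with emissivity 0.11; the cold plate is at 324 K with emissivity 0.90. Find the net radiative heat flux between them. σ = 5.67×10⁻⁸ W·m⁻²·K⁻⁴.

For two infinite grey parallel plates, q = σ(T₁⁴ − T₂⁴)/(1/ε₁ + 1/ε₂ − 1).
T₁⁴ − T₂⁴ = 1.041×10¹² − 1.102×10¹⁰ = 1.030×10¹² K⁴.
1/ε₁ + 1/ε₂ − 1 = 9.091 + 1.111 − 1 = 9.202.
q = 5.67×10⁻⁸ × 1.030×10¹² / 9.202.

q ≈ 6340 W/m²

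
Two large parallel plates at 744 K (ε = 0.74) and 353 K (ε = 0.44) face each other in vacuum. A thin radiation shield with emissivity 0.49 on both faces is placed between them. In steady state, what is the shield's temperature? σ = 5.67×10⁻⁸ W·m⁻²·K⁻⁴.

In steady state the net flux on the hot side equals that on the cold side.
σ(T₁⁴−T_s⁴)/D₁ = σ(T_s⁴−T₂⁴)/D₂, with D₁ = 1/ε₁+1/ε_s−1 = 2.392, D₂ = 1/ε_s+1/ε₂−1 = 3.314.
Solve for T_s⁴: T_s⁴ = (D₂·T₁⁴ + D₁·T₂⁴)/(D₁+D₂) = 1.845×10¹¹ K⁴.

T_s ≈ 655 K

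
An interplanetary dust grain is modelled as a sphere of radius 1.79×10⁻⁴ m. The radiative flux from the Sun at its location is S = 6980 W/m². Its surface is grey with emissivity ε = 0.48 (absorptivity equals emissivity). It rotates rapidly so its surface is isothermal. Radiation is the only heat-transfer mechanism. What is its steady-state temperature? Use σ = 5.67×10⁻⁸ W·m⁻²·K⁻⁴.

At equilibrium, absorbed power = emitted power.
Absorbing cross-section = πr² = 1.007×10⁻⁷ m²; emitting surface = 4πr² = 4.026×10⁻⁷ m² (ratio 4).
εS·A_cross = εσ·A_surf·T⁴  ⇒  T⁴ = S/(4σ)   (ε cancels).
T⁴ = 6980/(4·5.67×10⁻⁸) = 3.078×10¹⁰ K⁴.
T = (3.078×10¹⁰)^(1/4).

T ≈ 419 K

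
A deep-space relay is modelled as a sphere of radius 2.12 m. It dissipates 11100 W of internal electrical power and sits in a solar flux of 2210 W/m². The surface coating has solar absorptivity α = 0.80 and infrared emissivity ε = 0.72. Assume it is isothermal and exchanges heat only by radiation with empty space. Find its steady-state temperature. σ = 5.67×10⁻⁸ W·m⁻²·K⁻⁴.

At steady state, absorbed solar power + internal power = radiated power.
Absorbed: α·S·A_cross = 0.80·2210·14.12 = 24960 W (cross-section πr²).
Total input = 24960 + 11100 = 36060 W.
Radiated: εσ·A_surf·T⁴ with A_surf = 4πr² = 56.48 m².
T⁴ = 36060/(0.72·5.67×10⁻⁸·56.48) = 1.564×10¹⁰ K⁴.

T ≈ 354 K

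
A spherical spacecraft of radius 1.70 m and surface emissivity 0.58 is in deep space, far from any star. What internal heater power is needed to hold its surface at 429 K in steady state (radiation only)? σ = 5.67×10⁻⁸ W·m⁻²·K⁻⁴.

P ≈ 40500 W

P = εσ·4πr²·T⁴.
4πr² = 36.32 m²; T⁴ = 3.387×10¹⁰ K⁴.
P = 0.58·5.67×10⁻⁸·36.32·3.387×10¹⁰.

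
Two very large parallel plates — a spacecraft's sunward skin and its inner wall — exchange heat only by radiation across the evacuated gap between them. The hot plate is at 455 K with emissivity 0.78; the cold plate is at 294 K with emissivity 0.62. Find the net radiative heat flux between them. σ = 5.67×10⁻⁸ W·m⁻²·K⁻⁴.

q ≈ 1060 W/m²

For two infinite grey parallel plates, q = σ(T₁⁴ − T₂⁴)/(1/ε₁ + 1/ε₂ − 1).
T₁⁴ − T₂⁴ = 4.286×10¹⁰ − 7.471×10⁹ = 3.539×10¹⁰ K⁴.
1/ε₁ + 1/ε₂ − 1 = 1.282 + 1.613 − 1 = 1.895.
q = 5.67×10⁻⁸ × 3.539×10¹⁰ / 1.895.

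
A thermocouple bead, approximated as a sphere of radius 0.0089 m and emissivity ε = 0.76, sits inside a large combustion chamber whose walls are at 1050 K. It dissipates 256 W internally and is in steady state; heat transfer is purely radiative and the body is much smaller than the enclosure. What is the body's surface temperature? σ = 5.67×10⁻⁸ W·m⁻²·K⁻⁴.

For a small grey body in a large enclosure, net radiated power = εσA(T⁴ − T_w⁴).
Steady state: P = εσA(T⁴ − T_w⁴) with A = 4πr² = 9.954×10⁻⁴ m².
T⁴ = P/(εσA) + T_w⁴ = 256/(0.76·5.67×10⁻⁸·9.954×10⁻⁴) + (1050)⁴
    = 5.968×10¹² + 1.216×10¹² = 7.184×10¹² K⁴.

T ≈ 1640 K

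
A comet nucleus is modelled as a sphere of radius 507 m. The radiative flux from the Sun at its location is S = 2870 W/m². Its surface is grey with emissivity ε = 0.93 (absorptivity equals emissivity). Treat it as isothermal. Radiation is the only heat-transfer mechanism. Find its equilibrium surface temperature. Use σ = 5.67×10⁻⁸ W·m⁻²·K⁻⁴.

At equilibrium, absorbed power = emitted power.
Absorbing cross-section = πr² = 8.075×10⁵ m²; emitting surface = 4πr² = 3.230×10⁶ m² (ratio 4).
εS·A_cross = εσ·A_surf·T⁴  ⇒  T⁴ = S/(4σ)   (ε cancels).
T⁴ = 2870/(4·5.67×10⁻⁸) = 1.265×10¹⁰ K⁴.
T = (1.265×10¹⁰)^(1/4).

T ≈ 335 K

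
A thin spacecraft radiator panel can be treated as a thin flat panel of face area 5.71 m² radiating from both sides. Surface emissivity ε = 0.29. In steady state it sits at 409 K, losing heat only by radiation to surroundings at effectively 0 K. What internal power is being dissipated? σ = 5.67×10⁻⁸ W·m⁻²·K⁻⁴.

Steady state: P = εσA T⁴.
A = 2·5.71 = 11.42 m²; T⁴ = (409)⁴ = 2.798×10¹⁰ K⁴.
P = 0.29 × 5.67×10⁻⁸ × 11.42 × 2.798×10¹⁰.

P ≈ 5250 W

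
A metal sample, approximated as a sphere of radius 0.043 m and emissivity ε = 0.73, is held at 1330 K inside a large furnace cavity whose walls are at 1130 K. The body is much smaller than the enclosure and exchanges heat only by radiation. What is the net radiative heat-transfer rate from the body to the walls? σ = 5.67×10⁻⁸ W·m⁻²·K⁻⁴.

For a small grey body in a large enclosure: P_net = εσA(T_body⁴ − T_wall⁴).
A = 4πr² = 0.02324 m²; T_body⁴ − T_wall⁴ = 3.129×10¹² − 1.630×10¹² = 1.499×10¹² K⁴.
|P_net| = 0.73·5.67×10⁻⁸·0.02324·1.499×10¹².

P_net ≈ 1440 W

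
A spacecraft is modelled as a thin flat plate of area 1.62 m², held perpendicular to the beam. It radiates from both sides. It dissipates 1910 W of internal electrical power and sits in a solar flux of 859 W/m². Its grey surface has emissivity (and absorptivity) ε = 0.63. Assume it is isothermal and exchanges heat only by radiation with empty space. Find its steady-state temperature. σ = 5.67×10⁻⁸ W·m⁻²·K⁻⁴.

T ≈ 394 K

At steady state, absorbed solar power + internal power = radiated power.
Absorbed: α·S·A_cross = 0.63·859·1.620 = 876.7 W (cross-section A).
Total input = 876.7 + 1910 = 2787 W.
Radiated: εσ·A_surf·T⁴ with A_surf = 2A = 3.240 m².
T⁴ = 2787/(0.63·5.67×10⁻⁸·3.240) = 2.408×10¹⁰ K⁴.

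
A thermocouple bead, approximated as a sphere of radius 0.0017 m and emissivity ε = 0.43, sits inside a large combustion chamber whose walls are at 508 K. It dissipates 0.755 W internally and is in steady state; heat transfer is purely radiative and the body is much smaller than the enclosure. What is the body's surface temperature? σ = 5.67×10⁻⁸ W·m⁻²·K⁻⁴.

For a small grey body in a large enclosure, net radiated power = εσA(T⁴ − T_w⁴).
Steady state: P = εσA(T⁴ − T_w⁴) with A = 4πr² = 3.632×10⁻⁵ m².
T⁴ = P/(εσA) + T_w⁴ = 0.755/(0.43·5.67×10⁻⁸·3.632×10⁻⁵) + (508)⁴
    = 8.527×10¹¹ + 6.660×10¹⁰ = 9.193×10¹¹ K⁴.

T ≈ 979 K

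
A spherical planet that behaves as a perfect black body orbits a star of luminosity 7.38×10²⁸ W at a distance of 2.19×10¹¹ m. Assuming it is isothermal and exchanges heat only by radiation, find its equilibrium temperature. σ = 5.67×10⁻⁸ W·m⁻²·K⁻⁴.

T ≈ 857 K

First find the stellar flux at distance d: S = L/(4πd²) = 7.38×10²⁸/(4π·(2.19×10¹¹)²) = 1.224×10⁵ W/m².
For an isothermal sphere, absorbed (1−a)S·πr² = emitted σ·4πr²·T⁴, so T⁴ = (1−a)S/(4σ).
T⁴ = 1.00·1.224×10⁵/(4·5.67×10⁻⁸) = 5.399×10¹¹ K⁴.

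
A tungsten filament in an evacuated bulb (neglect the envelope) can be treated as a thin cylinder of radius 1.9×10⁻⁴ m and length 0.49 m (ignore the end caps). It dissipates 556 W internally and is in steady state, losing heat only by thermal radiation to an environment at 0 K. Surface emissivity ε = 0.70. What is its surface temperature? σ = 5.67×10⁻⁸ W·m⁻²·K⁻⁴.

T ≈ 2210 K

Steady state: internal power = radiated power, P = εσA T⁴.
Radiating area A = 2πrL = 5.850×10⁻⁴ m².
T⁴ = P/(εσA) = 556/(0.70·5.67×10⁻⁸·5.850×10⁻⁴) = 2.395×10¹³ K⁴.
T = (2.395×10¹³)^(1/4).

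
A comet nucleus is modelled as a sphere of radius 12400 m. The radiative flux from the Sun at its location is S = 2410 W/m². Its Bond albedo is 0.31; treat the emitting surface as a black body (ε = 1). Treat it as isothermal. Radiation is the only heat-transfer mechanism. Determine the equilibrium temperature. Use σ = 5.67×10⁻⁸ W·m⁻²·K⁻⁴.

T ≈ 293 K

At equilibrium, absorbed power = emitted power.
Absorbing cross-section = πr² = 4.831×10⁸ m²; emitting surface = 4πr² = 1.932×10⁹ m² (ratio 4).
(1−a)S·A_cross = εσ·A_surf·T⁴  ⇒  T⁴ = (1−a)S/(4σ).
T⁴ = 0.690·2410/(4·5.67×10⁻⁸) = 7.332×10⁹ K⁴.
T = (7.332×10⁹)^(1/4).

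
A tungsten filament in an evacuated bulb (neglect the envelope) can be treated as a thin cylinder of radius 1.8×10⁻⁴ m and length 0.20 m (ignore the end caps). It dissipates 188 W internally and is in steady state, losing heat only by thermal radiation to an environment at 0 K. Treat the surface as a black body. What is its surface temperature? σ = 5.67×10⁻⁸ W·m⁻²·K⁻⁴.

T ≈ 1960 K

Steady state: internal power = radiated power, P = εσA T⁴.
Radiating area A = 2πrL = 2.262×10⁻⁴ m².
T⁴ = P/(εσA) = 188/(1.0·5.67×10⁻⁸·2.262×10⁻⁴) = 1.466×10¹³ K⁴.
T = (1.466×10¹³)^(1/4).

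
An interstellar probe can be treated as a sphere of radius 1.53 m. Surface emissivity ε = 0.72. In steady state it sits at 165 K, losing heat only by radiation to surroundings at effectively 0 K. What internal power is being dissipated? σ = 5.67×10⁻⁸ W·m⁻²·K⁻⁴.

Steady state: P = εσA T⁴.
A = 4πr² = 29.42 m²; T⁴ = (165)⁴ = 7.412×10⁸ K⁴.
P = 0.72 × 5.67×10⁻⁸ × 29.42 × 7.412×10⁸.

P ≈ 890 W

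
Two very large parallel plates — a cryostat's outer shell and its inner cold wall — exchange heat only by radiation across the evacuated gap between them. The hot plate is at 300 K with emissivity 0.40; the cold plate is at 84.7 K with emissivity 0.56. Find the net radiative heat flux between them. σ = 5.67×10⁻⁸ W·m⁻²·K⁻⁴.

q ≈ 139 W/m²

For two infinite grey parallel plates, q = σ(T₁⁴ − T₂⁴)/(1/ε₁ + 1/ε₂ − 1).
T₁⁴ − T₂⁴ = 8.100×10⁹ − 5.147×10⁷ = 8.049×10⁹ K⁴.
1/ε₁ + 1/ε₂ − 1 = 2.500 + 1.786 − 1 = 3.286.
q = 5.67×10⁻⁸ × 8.049×10⁹ / 3.286.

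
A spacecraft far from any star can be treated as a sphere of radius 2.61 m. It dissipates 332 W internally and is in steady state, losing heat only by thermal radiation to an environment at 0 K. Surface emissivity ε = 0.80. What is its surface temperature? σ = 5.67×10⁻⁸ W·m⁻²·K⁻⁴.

Steady state: internal power = radiated power, P = εσA T⁴.
Radiating area A = 4πr² = 85.60 m².
T⁴ = P/(εσA) = 332/(0.80·5.67×10⁻⁸·85.60) = 8.550×10⁷ K⁴.
T = (8.550×10⁷)^(1/4).

T ≈ 96.2 K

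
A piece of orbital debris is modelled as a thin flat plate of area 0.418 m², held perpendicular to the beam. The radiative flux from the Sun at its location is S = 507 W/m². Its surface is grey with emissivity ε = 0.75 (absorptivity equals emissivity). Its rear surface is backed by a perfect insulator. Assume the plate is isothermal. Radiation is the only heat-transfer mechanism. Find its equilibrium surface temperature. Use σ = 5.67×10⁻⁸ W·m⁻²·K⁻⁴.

T ≈ 308 K

At equilibrium, absorbed power = emitted power.
Absorbing cross-section = A = 0.4180 m²; emitting surface = A = 0.4180 m² (ratio 1).
εS·A_cross = εσ·A_surf·T⁴  ⇒  T⁴ = S/(1σ)   (ε cancels).
T⁴ = 507/(1·5.67×10⁻⁸) = 8.942×10⁹ K⁴.
T = (8.942×10⁹)^(1/4).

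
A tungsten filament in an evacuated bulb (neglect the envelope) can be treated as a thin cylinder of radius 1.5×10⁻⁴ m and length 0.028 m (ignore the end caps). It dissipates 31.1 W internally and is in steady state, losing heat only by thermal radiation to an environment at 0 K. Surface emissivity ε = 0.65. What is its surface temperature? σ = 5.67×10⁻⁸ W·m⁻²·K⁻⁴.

Steady state: internal power = radiated power, P = εσA T⁴.
Radiating area A = 2πrL = 2.639×10⁻⁵ m².
T⁴ = P/(εσA) = 31.1/(0.65·5.67×10⁻⁸·2.639×10⁻⁵) = 3.198×10¹³ K⁴.
T = (3.198×10¹³)^(1/4).

T ≈ 2380 K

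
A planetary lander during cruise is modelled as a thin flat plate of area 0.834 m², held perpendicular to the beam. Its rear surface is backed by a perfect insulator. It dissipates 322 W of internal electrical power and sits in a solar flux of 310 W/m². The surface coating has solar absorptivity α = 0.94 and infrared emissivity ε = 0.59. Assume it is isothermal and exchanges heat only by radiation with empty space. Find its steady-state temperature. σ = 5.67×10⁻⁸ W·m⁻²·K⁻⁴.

T ≈ 377 K

At steady state, absorbed solar power + internal power = radiated power.
Absorbed: α·S·A_cross = 0.94·310·0.8340 = 243.0 W (cross-section A).
Total input = 243.0 + 322 = 565.0 W.
Radiated: εσ·A_surf·T⁴ with A_surf = A = 0.8340 m².
T⁴ = 565.0/(0.59·5.67×10⁻⁸·0.8340) = 2.025×10¹⁰ K⁴.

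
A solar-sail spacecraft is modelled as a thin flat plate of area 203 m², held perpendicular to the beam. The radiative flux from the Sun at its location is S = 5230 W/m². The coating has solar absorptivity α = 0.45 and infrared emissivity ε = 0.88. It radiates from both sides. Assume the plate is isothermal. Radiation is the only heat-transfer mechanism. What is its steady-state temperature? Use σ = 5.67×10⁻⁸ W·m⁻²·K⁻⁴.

At equilibrium, absorbed power = emitted power.
Absorbing cross-section = A = 203.0 m²; emitting surface = 2A = 406.0 m² (ratio 2).
αS·A_cross = εσ·A_surf·T⁴  ⇒  T⁴ = αS/(ε·2σ).
T⁴ = 0.450·5230/(0.88·2·5.67×10⁻⁸) = 2.358×10¹⁰ K⁴.
T = (2.358×10¹⁰)^(1/4).

T ≈ 392 K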